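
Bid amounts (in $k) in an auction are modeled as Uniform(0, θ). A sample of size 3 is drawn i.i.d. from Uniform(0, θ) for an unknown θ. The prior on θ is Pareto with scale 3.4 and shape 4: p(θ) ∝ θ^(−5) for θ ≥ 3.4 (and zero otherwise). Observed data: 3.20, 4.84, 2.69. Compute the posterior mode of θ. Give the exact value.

The Uniform(0, θ) likelihood is θ^(−n) for θ ≥ max(xᵢ), zero otherwise. Here max(xᵢ) = 4.84.
Posterior ∝ θ^(−5) · θ^(−3) = θ^(−8) on θ ≥ max(3.4, 4.84) = 4.84.
This density is strictly decreasing in θ, so the posterior mode lies at the lower boundary of the support.

θ̂_MAP = 4.84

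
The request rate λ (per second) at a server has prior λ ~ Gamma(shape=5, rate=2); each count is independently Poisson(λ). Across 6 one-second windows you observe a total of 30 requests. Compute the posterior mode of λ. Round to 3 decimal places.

λ̂_MAP = 4.250

Σxᵢ = 30, n = 6.
Posterior ∝ λ^4e^(−2λ) · λ^30e^(−6λ) = λ^34e^(−8λ), i.e. Gamma(shape=35, rate=8).
The mode of a Gamma(a, b) with a ≥ 1 (shape–rate) is (a−1)/b = 34/8 ≈ 4.250.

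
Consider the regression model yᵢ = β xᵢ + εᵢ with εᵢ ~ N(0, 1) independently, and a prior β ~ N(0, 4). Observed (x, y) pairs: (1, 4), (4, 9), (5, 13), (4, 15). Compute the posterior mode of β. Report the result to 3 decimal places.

β̂_MAP = 2.833

log p(β | y) = −Σ(yᵢ − βxᵢ)²/(2·1) − β²/(2·4) + const.
Setting the derivative to zero: Σxᵢ(yᵢ − βxᵢ)/1 − β/4 = 0, so β = Σxᵢyᵢ / (Σxᵢ² + σ²/τ²).
Σxᵢyᵢ = 1·4 + 4·9 + 5·13 + 4·15 = 165; Σxᵢ² = 58; σ²/τ² = 0.25.
β̂_MAP = 165 / (58 + 0.25) = 165/58.25 ≈ 2.833.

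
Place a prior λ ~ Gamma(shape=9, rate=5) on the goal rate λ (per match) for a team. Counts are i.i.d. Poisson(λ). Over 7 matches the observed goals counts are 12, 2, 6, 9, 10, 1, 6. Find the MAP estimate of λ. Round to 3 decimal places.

Σxᵢ = 12+2+6+9+10+1+6 = 46, with n = 7.
Posterior ∝ λ^8e^(−5λ) · λ^46e^(−7λ) = λ^54e^(−12λ), i.e. Gamma(shape=55, rate=12).
The mode of a Gamma(a, b) with a ≥ 1 (shape–rate) is (a−1)/b = 54/12 ≈ 4.500.

λ̂_MAP = 4.500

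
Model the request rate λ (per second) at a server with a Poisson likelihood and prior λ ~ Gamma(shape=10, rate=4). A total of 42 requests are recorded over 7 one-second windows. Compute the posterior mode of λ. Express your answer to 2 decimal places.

Σxᵢ = 42, n = 7.
Posterior ∝ λ^9e^(−4λ) · λ^42e^(−7λ) = λ^51e^(−11λ), i.e. Gamma(shape=52, rate=11).
The mode of a Gamma(a, b) with a ≥ 1 (shape–rate) is (a−1)/b = 51/11 ≈ 4.64.

λ̂_MAP = 4.64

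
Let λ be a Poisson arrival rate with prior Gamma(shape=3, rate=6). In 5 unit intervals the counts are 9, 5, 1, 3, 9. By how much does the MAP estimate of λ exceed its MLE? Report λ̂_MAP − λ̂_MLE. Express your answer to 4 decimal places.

MAP − MLE = -2.7636

Σxᵢ = 27. Posterior is Gamma(30, 11); MAP = (30−1)/11 = 29/11 ≈ 2.63636.
MLE = x̄ = 27/5 ≈ 5.40000.
Difference = 29/11 − 27/5 = -152/55 ≈ -2.7636.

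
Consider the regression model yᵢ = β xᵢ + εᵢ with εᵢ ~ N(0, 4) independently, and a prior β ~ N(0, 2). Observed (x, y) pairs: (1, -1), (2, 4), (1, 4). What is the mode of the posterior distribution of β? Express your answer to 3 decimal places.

β̂_MAP = 1.375

log p(β | y) = −Σ(yᵢ − βxᵢ)²/(2·4) − β²/(2·2) + const.
Setting the derivative to zero: Σxᵢ(yᵢ − βxᵢ)/4 − β/2 = 0, so β = Σxᵢyᵢ / (Σxᵢ² + σ²/τ²).
Σxᵢyᵢ = 1·(-1) + 2·4 + 1·4 = 11; Σxᵢ² = 6; σ²/τ² = 2.
β̂_MAP = 11 / (6 + 2) = 11/8 ≈ 1.375.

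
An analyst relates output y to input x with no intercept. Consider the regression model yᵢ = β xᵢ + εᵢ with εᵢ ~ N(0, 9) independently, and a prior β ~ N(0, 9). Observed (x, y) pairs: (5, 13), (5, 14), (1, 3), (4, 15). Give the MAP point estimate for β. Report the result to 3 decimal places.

log p(β | y) = −Σ(yᵢ − βxᵢ)²/(2·9) − β²/(2·9) + const.
Setting the derivative to zero: Σxᵢ(yᵢ − βxᵢ)/9 − β/9 = 0, so β = Σxᵢyᵢ / (Σxᵢ² + σ²/τ²).
Σxᵢyᵢ = 5·13 + 5·14 + 1·3 + 4·15 = 198; Σxᵢ² = 67; σ²/τ² = 1.
β̂_MAP = 198 / (67 + 1) = 198/68 ≈ 2.912.

β̂_MAP = 2.912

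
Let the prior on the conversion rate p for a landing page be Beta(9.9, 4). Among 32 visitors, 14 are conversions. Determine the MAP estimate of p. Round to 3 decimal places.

p̂_MAP = 0.522

Prior: Beta(9.9, 4).
Data: 14 successes in 32 trials. The binomial likelihood contributes p^14(1−p)^18, so the posterior is Beta(9.9+14, 4+18) = Beta(23.9, 22).
For Beta(a, b) with a, b > 1 the mode is (a−1)/(a+b−2) = 22.9/43.9 ≈ 0.522.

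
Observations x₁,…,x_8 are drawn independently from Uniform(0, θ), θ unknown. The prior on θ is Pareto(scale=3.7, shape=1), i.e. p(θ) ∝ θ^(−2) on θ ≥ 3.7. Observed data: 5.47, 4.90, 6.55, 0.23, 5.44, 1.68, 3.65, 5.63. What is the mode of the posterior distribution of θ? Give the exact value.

The Uniform(0, θ) likelihood is θ^(−n) for θ ≥ max(xᵢ), zero otherwise. Here max(xᵢ) = 6.55.
Posterior ∝ θ^(−2) · θ^(−8) = θ^(−10) on θ ≥ max(3.7, 6.55) = 6.55.
This density is strictly decreasing in θ, so the posterior mode lies at the lower boundary of the support.

θ̂_MAP = 6.55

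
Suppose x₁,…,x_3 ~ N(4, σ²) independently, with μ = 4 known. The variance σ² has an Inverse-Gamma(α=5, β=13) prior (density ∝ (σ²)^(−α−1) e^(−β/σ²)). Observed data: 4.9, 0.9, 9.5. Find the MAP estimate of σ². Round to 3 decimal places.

Sum of squared deviations about the known mean: SS = (4.9−4)² + (0.9−4)² + (9.5−4)² = 40.67.
The Normal likelihood contributes (σ²)^(−n/2) exp(−SS/(2σ²)), so the posterior is Inverse-Gamma(α + n/2, β + SS/2) = Inverse-Gamma(6.5, 33.335).
The mode of Inverse-Gamma(a, b) is b/(a+1) = 33.335/7.5 ≈ 4.445.

σ̂²_MAP = 4.445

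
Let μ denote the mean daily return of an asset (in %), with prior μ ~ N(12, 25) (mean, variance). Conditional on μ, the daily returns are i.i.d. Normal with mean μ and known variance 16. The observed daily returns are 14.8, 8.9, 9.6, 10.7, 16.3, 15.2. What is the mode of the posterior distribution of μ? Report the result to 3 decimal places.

n = 6; x̄ = (14.8 + 8.9 + 9.6 + 10.7 + 16.3 + 15.2)/6 = 75.5/6 = 151/12 ≈ 12.5833.
For a Normal prior and Normal likelihood with known variance, the posterior is Normal; its mode equals its mean, the precision-weighted average.
Prior precision 1/σ₀² = 1/25 = 0.04; data precision n/σ² = 6/16 = 0.375.
μ̂ = (0.04·12 + 0.375·(151/12)) / (0.04 + 0.375) = 5.19875/0.415 = 4159/332 ≈ 12.527.

μ̂_MAP = 12.527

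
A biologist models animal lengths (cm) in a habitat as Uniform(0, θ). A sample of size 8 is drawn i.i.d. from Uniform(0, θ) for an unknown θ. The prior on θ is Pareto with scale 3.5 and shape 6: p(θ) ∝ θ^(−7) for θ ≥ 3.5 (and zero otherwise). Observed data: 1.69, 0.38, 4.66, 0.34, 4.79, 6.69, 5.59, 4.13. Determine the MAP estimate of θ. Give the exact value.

The Uniform(0, θ) likelihood is θ^(−n) for θ ≥ max(xᵢ), zero otherwise. Here max(xᵢ) = 6.69.
Posterior ∝ θ^(−7) · θ^(−8) = θ^(−15) on θ ≥ max(3.5, 6.69) = 6.69.
This density is strictly decreasing in θ, so the posterior mode lies at the lower boundary of the support.

θ̂_MAP = 6.69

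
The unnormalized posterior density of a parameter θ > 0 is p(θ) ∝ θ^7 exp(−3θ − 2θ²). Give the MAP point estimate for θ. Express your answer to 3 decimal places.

θ̂_MAP = 1.000

ℓ'(θ) = 7/θ − 3 − 4θ. Setting this to zero and multiplying by θ: 4θ² + 3θ − 7 = 0.
θ = (−3 + √(3² + 4·4·7)) / (2·4) = (−3 + √121) / 8 = (−3 + 11)/8 = 1.
ℓ''(θ) = −7/θ² − 4 < 0, confirming a maximum.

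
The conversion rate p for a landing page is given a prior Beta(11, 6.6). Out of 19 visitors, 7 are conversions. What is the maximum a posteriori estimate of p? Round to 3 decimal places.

p̂_MAP = 0.491

Prior: Beta(11, 6.6).
Data: 7 successes in 19 trials. The binomial likelihood contributes p^7(1−p)^12, so the posterior is Beta(11+7, 6.6+12) = Beta(18, 18.6).
For Beta(a, b) with a, b > 1 the mode is (a−1)/(a+b−2) = 17/34.6 ≈ 0.491.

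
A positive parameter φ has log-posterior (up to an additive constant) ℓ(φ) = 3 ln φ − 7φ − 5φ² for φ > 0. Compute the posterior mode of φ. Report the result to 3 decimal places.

ℓ'(φ) = 3/φ − 7 − 10φ. Setting this to zero and multiplying by φ: 10φ² + 7φ − 3 = 0.
φ = (−7 + √(7² + 4·10·3)) / (2·10) = (−7 + √169) / 20 = (−7 + 13)/20 = 3/10.
ℓ''(φ) = −3/φ² − 10 < 0, confirming a maximum.

φ̂_MAP = 0.300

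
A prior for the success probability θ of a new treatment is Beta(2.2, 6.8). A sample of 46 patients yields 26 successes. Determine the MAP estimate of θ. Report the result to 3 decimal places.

θ̂_MAP = 0.513

Prior: Beta(2.2, 6.8).
Data: 26 successes in 46 trials. The binomial likelihood contributes θ^26(1−θ)^20, so the posterior is Beta(2.2+26, 6.8+20) = Beta(28.2, 26.8).
For Beta(a, b) with a, b > 1 the mode is (a−1)/(a+b−2) = 27.2/53 ≈ 0.513.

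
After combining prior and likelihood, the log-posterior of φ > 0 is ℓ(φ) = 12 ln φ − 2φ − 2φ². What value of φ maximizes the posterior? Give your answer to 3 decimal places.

φ̂_MAP = 1.500

ℓ'(φ) = 12/φ − 2 − 4φ. Setting this to zero and multiplying by φ: 4φ² + 2φ − 12 = 0.
φ = (−2 + √(2² + 4·4·12)) / (2·4) = (−2 + √196) / 8 = (−2 + 14)/8 = 3/2.
ℓ''(φ) = −12/φ² − 4 < 0, confirming a maximum.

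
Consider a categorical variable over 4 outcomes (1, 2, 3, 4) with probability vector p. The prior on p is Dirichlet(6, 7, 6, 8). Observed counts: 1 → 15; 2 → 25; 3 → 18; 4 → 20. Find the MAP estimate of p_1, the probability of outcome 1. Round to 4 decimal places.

The posterior is Dirichlet(αᵢ + nᵢ) = Dirichlet(21, 32, 24, 28).
For a Dirichlet(a₁,…,a_K) with all aᵢ > 1, the mode has j-th component (aⱼ − 1)/(Σaᵢ − K).
Here Σaᵢ = 105 and K = 4, so p_1 = (21 − 1)/(105 − 4) = 20/101 ≈ 0.1980.

MAP estimate: 0.1980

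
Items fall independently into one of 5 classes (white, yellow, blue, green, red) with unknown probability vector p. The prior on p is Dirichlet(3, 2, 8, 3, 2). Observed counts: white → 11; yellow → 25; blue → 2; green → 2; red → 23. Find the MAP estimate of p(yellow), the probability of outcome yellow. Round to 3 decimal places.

MAP estimate of p(yellow) = 0.342

The posterior is Dirichlet(αᵢ + nᵢ) = Dirichlet(14, 27, 10, 5, 25).
For a Dirichlet(a₁,…,a_K) with all aᵢ > 1, the mode has j-th component (aⱼ − 1)/(Σaᵢ − K).
Here Σaᵢ = 81 and K = 5, so p(yellow) = (27 − 1)/(81 − 5) = 26/76 ≈ 0.342.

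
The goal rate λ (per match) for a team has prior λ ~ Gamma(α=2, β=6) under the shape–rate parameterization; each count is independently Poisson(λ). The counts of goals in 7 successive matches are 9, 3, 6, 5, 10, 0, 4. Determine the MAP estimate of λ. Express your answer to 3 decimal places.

Σxᵢ = 9+3+6+5+10+0+4 = 37, with n = 7.
Posterior ∝ λe^(−6λ) · λ^37e^(−7λ) = λ^38e^(−13λ), i.e. Gamma(shape=39, rate=13).
The mode of a Gamma(a, b) with a ≥ 1 (shape–rate) is (a−1)/b = 38/13 ≈ 2.923.

λ̂_MAP = 2.923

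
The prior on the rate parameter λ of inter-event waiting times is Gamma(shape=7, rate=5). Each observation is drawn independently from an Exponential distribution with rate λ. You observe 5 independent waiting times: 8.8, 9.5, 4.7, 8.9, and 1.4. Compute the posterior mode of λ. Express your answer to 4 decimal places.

The Exponential(rate=λ) likelihood is ∝ λ^n e^(−λΣtᵢ). Here n = 5 and Σtᵢ = 8.8 + 9.5 + 4.7 + 8.9 + 1.4 = 33.3.
Posterior ∝ λ^6e^(−5λ) · λ^5e^(−33.3λ) = λ^11e^(−38.3λ), i.e. Gamma(12, 38.3).
Mode = (a−1)/b = 11/38.3 ≈ 0.2872.

λ̂_MAP = 0.2872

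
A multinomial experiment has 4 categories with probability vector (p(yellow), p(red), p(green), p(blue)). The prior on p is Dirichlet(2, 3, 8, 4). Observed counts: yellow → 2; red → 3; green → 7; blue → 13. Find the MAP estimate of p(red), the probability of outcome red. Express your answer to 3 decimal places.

MAP estimate of p(red) = 0.132

The posterior is Dirichlet(αᵢ + nᵢ) = Dirichlet(4, 6, 15, 17).
For a Dirichlet(a₁,…,a_K) with all aᵢ > 1, the mode has j-th component (aⱼ − 1)/(Σaᵢ − K).
Here Σaᵢ = 42 and K = 4, so p(red) = (6 − 1)/(42 − 4) = 5/38 ≈ 0.132.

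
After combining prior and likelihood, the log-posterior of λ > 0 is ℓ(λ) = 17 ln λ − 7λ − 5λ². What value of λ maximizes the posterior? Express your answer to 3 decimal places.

λ̂_MAP = 1.000

ℓ'(λ) = 17/λ − 7 − 10λ. Setting this to zero and multiplying by λ: 10λ² + 7λ − 17 = 0.
λ = (−7 + √(7² + 4·10·17)) / (2·10) = (−7 + √729) / 20 = (−7 + 27)/20 = 1.
ℓ''(λ) = −17/λ² − 10 < 0, confirming a maximum.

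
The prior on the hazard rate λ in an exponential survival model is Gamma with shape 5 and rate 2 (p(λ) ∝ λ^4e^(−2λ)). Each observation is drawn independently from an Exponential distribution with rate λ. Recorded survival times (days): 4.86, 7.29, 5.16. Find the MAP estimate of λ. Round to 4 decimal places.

λ̂_MAP = 0.3625

The Exponential(rate=λ) likelihood is ∝ λ^n e^(−λΣtᵢ). Here n = 3 and Σtᵢ = 4.86 + 7.29 + 5.16 = 17.31.
Posterior ∝ λ^4e^(−2λ) · λ^3e^(−17.31λ) = λ^7e^(−19.31λ), i.e. Gamma(8, 19.31).
Mode = (a−1)/b = 7/19.31 ≈ 0.3625.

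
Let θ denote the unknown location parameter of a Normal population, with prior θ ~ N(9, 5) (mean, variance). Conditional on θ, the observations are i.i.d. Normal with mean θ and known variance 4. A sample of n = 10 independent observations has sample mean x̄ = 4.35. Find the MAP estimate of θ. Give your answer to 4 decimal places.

n = 10, x̄ = 4.35.
For a Normal prior and Normal likelihood with known variance, the posterior is Normal; its mode equals its mean, the precision-weighted average.
Prior precision 1/σ₀² = 1/5 = 0.2; data precision n/σ² = 10/4 = 2.5.
θ̂ = (0.2·9 + 2.5·4.35) / (0.2 + 2.5) = 12.675/2.7 = 169/36 ≈ 4.6944.

θ̂_MAP = 4.6944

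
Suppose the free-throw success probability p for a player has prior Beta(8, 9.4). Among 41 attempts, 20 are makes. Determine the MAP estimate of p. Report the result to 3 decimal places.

p̂_MAP = 0.479

Prior: Beta(8, 9.4).
Data: 20 successes in 41 trials. The binomial likelihood contributes p^20(1−p)^21, so the posterior is Beta(8+20, 9.4+21) = Beta(28, 30.4).
For Beta(a, b) with a, b > 1 the mode is (a−1)/(a+b−2) = 27/56.4 ≈ 0.479.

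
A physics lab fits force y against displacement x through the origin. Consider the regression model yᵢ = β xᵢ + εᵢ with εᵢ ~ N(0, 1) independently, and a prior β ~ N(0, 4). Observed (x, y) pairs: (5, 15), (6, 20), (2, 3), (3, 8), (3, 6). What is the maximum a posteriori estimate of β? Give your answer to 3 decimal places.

β̂_MAP = 2.919

log p(β | y) = −Σ(yᵢ − βxᵢ)²/(2·1) − β²/(2·4) + const.
Setting the derivative to zero: Σxᵢ(yᵢ − βxᵢ)/1 − β/4 = 0, so β = Σxᵢyᵢ / (Σxᵢ² + σ²/τ²).
Σxᵢyᵢ = 5·15 + 6·20 + 2·3 + 3·8 + 3·6 = 243; Σxᵢ² = 83; σ²/τ² = 0.25.
β̂_MAP = 243 / (83 + 0.25) = 243/83.25 ≈ 2.919.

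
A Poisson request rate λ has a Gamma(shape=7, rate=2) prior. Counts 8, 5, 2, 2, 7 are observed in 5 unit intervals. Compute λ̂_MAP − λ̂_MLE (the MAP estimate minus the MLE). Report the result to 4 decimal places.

Σxᵢ = 24. Posterior is Gamma(31, 7); MAP = (31−1)/7 = 30/7 ≈ 4.28571.
MLE = x̄ = 24/5 ≈ 4.80000.
Difference = 30/7 − 24/5 = -18/35 ≈ -0.5143.

MAP − MLE = -0.5143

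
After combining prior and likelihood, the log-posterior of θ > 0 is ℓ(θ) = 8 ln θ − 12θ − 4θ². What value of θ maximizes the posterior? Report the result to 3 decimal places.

ℓ'(θ) = 8/θ − 12 − 8θ. Setting this to zero and multiplying by θ: 8θ² + 12θ − 8 = 0.
θ = (−12 + √(12² + 4·8·8)) / (2·8) = (−12 + √400) / 16 = (−12 + 20)/16 = 1/2.
ℓ''(θ) = −8/θ² − 8 < 0, confirming a maximum.

θ̂_MAP = 0.500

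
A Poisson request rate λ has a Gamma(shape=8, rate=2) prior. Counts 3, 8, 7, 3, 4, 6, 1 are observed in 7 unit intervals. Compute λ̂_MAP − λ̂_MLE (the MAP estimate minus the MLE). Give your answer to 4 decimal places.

Σxᵢ = 32. Posterior is Gamma(40, 9); MAP = (40−1)/9 = 39/9 ≈ 4.33333.
MLE = x̄ = 32/7 ≈ 4.57143.
Difference = 39/9 − 32/7 = -5/21 ≈ -0.2381.

MAP − MLE = -0.2381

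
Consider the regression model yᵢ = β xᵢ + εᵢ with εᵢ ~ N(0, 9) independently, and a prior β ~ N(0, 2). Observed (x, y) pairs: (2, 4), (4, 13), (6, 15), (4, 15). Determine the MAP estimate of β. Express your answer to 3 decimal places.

log p(β | y) = −Σ(yᵢ − βxᵢ)²/(2·9) − β²/(2·2) + const.
Setting the derivative to zero: Σxᵢ(yᵢ − βxᵢ)/9 − β/2 = 0, so β = Σxᵢyᵢ / (Σxᵢ² + σ²/τ²).
Σxᵢyᵢ = 2·4 + 4·13 + 6·15 + 4·15 = 210; Σxᵢ² = 72; σ²/τ² = 4.5.
β̂_MAP = 210 / (72 + 4.5) = 210/76.5 ≈ 2.745.

β̂_MAP = 2.745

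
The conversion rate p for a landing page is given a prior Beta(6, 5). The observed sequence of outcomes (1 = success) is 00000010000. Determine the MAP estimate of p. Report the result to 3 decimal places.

p̂_MAP = 0.300

Prior: Beta(6, 5).
Data: 1 success in 11 trials (from the sequence). The binomial likelihood contributes p(1−p)^10, so the posterior is Beta(6+1, 5+10) = Beta(7, 15).
For Beta(a, b) with a, b > 1 the mode is (a−1)/(a+b−2) = 6/20 ≈ 0.300.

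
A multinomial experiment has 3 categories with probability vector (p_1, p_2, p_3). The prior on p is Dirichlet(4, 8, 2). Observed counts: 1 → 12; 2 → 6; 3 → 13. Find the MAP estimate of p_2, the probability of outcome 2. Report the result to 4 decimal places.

The posterior is Dirichlet(αᵢ + nᵢ) = Dirichlet(16, 14, 15).
For a Dirichlet(a₁,…,a_K) with all aᵢ > 1, the mode has j-th component (aⱼ − 1)/(Σaᵢ − K).
Here Σaᵢ = 45 and K = 3, so p_2 = (14 − 1)/(45 − 3) = 13/42 ≈ 0.3095.

MAP estimate: 0.3095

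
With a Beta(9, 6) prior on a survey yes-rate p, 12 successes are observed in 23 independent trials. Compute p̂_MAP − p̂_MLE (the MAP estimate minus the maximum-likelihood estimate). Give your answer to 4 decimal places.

MAP − MLE = 0.0338

Posterior is Beta(21, 17); MAP = (21−1)/(38−2) = 20/36 ≈ 0.55556.
MLE ignores the prior: p̂_MLE = k/n = 12/23 ≈ 0.52174.
Difference = 20/36 − 12/23 = 7/207 ≈ 0.0338.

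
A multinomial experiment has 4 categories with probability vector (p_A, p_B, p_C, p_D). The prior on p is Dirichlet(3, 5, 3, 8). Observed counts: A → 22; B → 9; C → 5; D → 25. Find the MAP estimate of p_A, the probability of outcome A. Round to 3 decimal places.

MAP estimate of p_A = 0.316

The posterior is Dirichlet(αᵢ + nᵢ) = Dirichlet(25, 14, 8, 33).
For a Dirichlet(a₁,…,a_K) with all aᵢ > 1, the mode has j-th component (aⱼ − 1)/(Σaᵢ − K).
Here Σaᵢ = 80 and K = 4, so p_A = (25 − 1)/(80 − 4) = 24/76 ≈ 0.316.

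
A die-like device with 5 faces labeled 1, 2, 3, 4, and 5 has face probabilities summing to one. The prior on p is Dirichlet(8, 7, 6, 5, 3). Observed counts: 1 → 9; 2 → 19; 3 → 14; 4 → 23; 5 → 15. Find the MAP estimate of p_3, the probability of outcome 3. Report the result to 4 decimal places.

The posterior is Dirichlet(αᵢ + nᵢ) = Dirichlet(17, 26, 20, 28, 18).
For a Dirichlet(a₁,…,a_K) with all aᵢ > 1, the mode has j-th component (aⱼ − 1)/(Σaᵢ − K).
Here Σaᵢ = 109 and K = 5, so p_3 = (20 − 1)/(109 − 5) = 19/104 ≈ 0.1827.

MAP estimate: 0.1827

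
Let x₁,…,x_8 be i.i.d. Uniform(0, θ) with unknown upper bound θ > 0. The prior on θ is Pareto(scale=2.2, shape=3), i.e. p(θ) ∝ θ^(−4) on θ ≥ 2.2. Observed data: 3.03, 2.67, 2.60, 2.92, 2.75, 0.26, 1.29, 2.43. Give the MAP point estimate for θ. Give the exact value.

θ̂_MAP = 3.03

The Uniform(0, θ) likelihood is θ^(−n) for θ ≥ max(xᵢ), zero otherwise. Here max(xᵢ) = 3.03.
Posterior ∝ θ^(−4) · θ^(−8) = θ^(−12) on θ ≥ max(2.2, 3.03) = 3.03.
This density is strictly decreasing in θ, so the posterior mode lies at the lower boundary of the support.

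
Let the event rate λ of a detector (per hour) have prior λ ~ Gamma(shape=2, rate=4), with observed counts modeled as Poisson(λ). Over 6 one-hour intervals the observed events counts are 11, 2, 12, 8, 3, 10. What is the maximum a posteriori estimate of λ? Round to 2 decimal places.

Σxᵢ = 11+2+12+8+3+10 = 46, with n = 6.
Posterior ∝ λe^(−4λ) · λ^46e^(−6λ) = λ^47e^(−10λ), i.e. Gamma(shape=48, rate=10).
The mode of a Gamma(a, b) with a ≥ 1 (shape–rate) is (a−1)/b = 47/10 ≈ 4.70.

λ̂_MAP = 4.70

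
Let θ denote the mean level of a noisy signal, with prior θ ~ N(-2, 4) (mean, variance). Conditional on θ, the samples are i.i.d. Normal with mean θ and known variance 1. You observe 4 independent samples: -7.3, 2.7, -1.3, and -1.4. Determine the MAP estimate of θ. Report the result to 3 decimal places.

n = 4; x̄ = ((-7.3) + 2.7 + (-1.3) + (-1.4))/4 = -7.3/4 = -1.825.
For a Normal prior and Normal likelihood with known variance, the posterior is Normal; its mode equals its mean, the precision-weighted average.
Prior precision 1/σ₀² = 1/4 = 0.25; data precision n/σ² = 4/1 = 4.
θ̂ = (0.25·(-2) + 4·(-1.825)) / (0.25 + 4) = (-7.8)/4.25 = -156/85 ≈ -1.835.

θ̂_MAP = -1.835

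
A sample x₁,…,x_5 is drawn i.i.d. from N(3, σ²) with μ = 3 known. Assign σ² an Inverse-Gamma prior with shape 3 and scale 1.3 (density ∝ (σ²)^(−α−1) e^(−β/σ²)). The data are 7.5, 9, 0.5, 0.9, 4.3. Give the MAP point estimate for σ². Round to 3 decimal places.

σ̂²_MAP = 5.477

Sum of squared deviations about the known mean: SS = (7.5−3)² + (9−3)² + (0.5−3)² + (0.9−3)² + (4.3−3)² = 68.6.
The Normal likelihood contributes (σ²)^(−n/2) exp(−SS/(2σ²)), so the posterior is Inverse-Gamma(α + n/2, β + SS/2) = Inverse-Gamma(5.5, 35.6).
The mode of Inverse-Gamma(a, b) is b/(a+1) = 35.6/6.5 ≈ 5.477.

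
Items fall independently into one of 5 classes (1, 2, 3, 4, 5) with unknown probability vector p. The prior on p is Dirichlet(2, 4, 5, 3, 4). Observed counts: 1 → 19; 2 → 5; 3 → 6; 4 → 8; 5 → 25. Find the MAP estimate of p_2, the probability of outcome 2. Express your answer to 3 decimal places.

The posterior is Dirichlet(αᵢ + nᵢ) = Dirichlet(21, 9, 11, 11, 29).
For a Dirichlet(a₁,…,a_K) with all aᵢ > 1, the mode has j-th component (aⱼ − 1)/(Σaᵢ − K).
Here Σaᵢ = 81 and K = 5, so p_2 = (9 − 1)/(81 − 5) = 8/76 ≈ 0.105.

MAP estimate: 0.105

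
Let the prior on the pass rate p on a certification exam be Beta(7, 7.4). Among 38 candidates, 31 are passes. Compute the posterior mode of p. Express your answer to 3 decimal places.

p̂_MAP = 0.734

Prior: Beta(7, 7.4).
Data: 31 successes in 38 trials. The binomial likelihood contributes p^31(1−p)^7, so the posterior is Beta(7+31, 7.4+7) = Beta(38, 14.4).
For Beta(a, b) with a, b > 1 the mode is (a−1)/(a+b−2) = 37/50.4 ≈ 0.734.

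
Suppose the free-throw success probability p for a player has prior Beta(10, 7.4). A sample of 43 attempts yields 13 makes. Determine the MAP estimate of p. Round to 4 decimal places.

p̂_MAP = 0.3767

Prior: Beta(10, 7.4).
Data: 13 successes in 43 trials. The binomial likelihood contributes p^13(1−p)^30, so the posterior is Beta(10+13, 7.4+30) = Beta(23, 37.4).
For Beta(a, b) with a, b > 1 the mode is (a−1)/(a+b−2) = 22/58.4 ≈ 0.3767.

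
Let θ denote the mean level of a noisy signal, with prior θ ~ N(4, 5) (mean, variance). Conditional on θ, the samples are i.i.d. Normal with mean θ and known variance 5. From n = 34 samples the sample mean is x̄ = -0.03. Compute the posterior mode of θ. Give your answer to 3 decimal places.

n = 34, x̄ = -0.03.
For a Normal prior and Normal likelihood with known variance, the posterior is Normal; its mode equals its mean, the precision-weighted average.
Prior precision 1/σ₀² = 1/5 = 0.2; data precision n/σ² = 34/5 = 6.8.
θ̂ = (0.2·4 + 6.8·(-0.03)) / (0.2 + 6.8) = 0.596/7 = 149/1750 ≈ 0.085.

θ̂_MAP = 0.085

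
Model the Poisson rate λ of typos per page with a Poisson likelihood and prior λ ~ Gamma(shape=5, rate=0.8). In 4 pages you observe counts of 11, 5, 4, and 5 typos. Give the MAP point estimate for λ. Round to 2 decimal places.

λ̂_MAP = 6.04

Σxᵢ = 11+5+4+5 = 25, with n = 4.
Posterior ∝ λ^4e^(−0.8λ) · λ^25e^(−4λ) = λ^29e^(−4.8λ), i.e. Gamma(shape=30, rate=4.8).
The mode of a Gamma(a, b) with a ≥ 1 (shape–rate) is (a−1)/b = 29/4.8 ≈ 6.04.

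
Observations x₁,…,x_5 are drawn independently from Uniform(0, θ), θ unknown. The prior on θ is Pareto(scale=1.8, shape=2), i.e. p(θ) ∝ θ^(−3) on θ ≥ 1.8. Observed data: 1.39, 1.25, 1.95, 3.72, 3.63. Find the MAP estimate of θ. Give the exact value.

θ̂_MAP = 3.72

The Uniform(0, θ) likelihood is θ^(−n) for θ ≥ max(xᵢ), zero otherwise. Here max(xᵢ) = 3.72.
Posterior ∝ θ^(−3) · θ^(−5) = θ^(−8) on θ ≥ max(1.8, 3.72) = 3.72.
This density is strictly decreasing in θ, so the posterior mode lies at the lower boundary of the support.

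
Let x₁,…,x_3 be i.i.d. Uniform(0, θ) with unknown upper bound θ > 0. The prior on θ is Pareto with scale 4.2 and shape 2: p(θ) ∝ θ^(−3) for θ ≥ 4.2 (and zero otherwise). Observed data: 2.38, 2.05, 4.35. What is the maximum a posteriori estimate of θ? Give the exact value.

The Uniform(0, θ) likelihood is θ^(−n) for θ ≥ max(xᵢ), zero otherwise. Here max(xᵢ) = 4.35.
Posterior ∝ θ^(−3) · θ^(−3) = θ^(−6) on θ ≥ max(4.2, 4.35) = 4.35.
This density is strictly decreasing in θ, so the posterior mode lies at the lower boundary of the support.

θ̂_MAP = 4.35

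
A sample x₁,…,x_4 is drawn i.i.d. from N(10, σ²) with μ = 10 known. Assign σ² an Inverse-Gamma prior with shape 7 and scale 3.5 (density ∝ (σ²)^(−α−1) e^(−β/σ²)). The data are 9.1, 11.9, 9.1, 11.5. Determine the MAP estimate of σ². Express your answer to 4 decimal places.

σ̂²_MAP = 0.7240

Sum of squared deviations about the known mean: SS = (9.1−10)² + (11.9−10)² + (9.1−10)² + (11.5−10)² = 7.48.
The Normal likelihood contributes (σ²)^(−n/2) exp(−SS/(2σ²)), so the posterior is Inverse-Gamma(α + n/2, β + SS/2) = Inverse-Gamma(9, 7.24).
The mode of Inverse-Gamma(a, b) is b/(a+1) = 7.24/10 ≈ 0.7240.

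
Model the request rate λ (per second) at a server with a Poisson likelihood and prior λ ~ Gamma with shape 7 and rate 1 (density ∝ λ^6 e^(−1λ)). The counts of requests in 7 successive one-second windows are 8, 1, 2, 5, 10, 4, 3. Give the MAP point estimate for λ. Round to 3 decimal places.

Σxᵢ = 8+1+2+5+10+4+3 = 33, with n = 7.
Posterior ∝ λ^6e^(−1λ) · λ^33e^(−7λ) = λ^39e^(−8λ), i.e. Gamma(shape=40, rate=8).
The mode of a Gamma(a, b) with a ≥ 1 (shape–rate) is (a−1)/b = 39/8 ≈ 4.875.

λ̂_MAP = 4.875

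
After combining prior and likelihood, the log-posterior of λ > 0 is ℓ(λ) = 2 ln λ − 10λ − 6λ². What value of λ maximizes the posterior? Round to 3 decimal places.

λ̂_MAP = 0.167

ℓ'(λ) = 2/λ − 10 − 12λ. Setting this to zero and multiplying by λ: 12λ² + 10λ − 2 = 0.
λ = (−10 + √(10² + 4·12·2)) / (2·12) = (−10 + √196) / 24 = (−10 + 14)/24 = 1/6.
ℓ''(λ) = −2/λ² − 12 < 0, confirming a maximum.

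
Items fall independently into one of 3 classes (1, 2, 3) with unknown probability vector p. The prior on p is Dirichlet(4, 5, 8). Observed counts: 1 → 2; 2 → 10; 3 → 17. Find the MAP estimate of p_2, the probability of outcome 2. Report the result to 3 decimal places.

The posterior is Dirichlet(αᵢ + nᵢ) = Dirichlet(6, 15, 25).
For a Dirichlet(a₁,…,a_K) with all aᵢ > 1, the mode has j-th component (aⱼ − 1)/(Σaᵢ − K).
Here Σaᵢ = 46 and K = 3, so p_2 = (15 − 1)/(46 − 3) = 14/43 ≈ 0.326.

MAP estimate: 0.326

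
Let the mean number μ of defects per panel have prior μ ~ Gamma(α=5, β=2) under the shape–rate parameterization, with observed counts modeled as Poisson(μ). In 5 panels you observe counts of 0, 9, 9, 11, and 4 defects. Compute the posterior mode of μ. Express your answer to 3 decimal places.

Σxᵢ = 0+9+9+11+4 = 33, with n = 5.
Posterior ∝ μ^4e^(−2μ) · μ^33e^(−5μ) = μ^37e^(−7μ), i.e. Gamma(shape=38, rate=7).
The mode of a Gamma(a, b) with a ≥ 1 (shape–rate) is (a−1)/b = 37/7 ≈ 5.286.

μ̂_MAP = 5.286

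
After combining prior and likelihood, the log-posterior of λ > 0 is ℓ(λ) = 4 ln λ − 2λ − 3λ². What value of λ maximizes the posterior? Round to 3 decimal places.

λ̂_MAP = 0.667

ℓ'(λ) = 4/λ − 2 − 6λ. Setting this to zero and multiplying by λ: 6λ² + 2λ − 4 = 0.
λ = (−2 + √(2² + 4·6·4)) / (2·6) = (−2 + √100) / 12 = (−2 + 10)/12 = 2/3.
ℓ''(λ) = −4/λ² − 6 < 0, confirming a maximum.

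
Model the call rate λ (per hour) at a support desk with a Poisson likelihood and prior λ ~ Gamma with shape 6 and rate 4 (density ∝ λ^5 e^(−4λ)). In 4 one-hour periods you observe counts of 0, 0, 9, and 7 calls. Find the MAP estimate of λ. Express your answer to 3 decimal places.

λ̂_MAP = 2.625

Σxᵢ = 0+0+9+7 = 16, with n = 4.
Posterior ∝ λ^5e^(−4λ) · λ^16e^(−4λ) = λ^21e^(−8λ), i.e. Gamma(shape=22, rate=8).
The mode of a Gamma(a, b) with a ≥ 1 (shape–rate) is (a−1)/b = 21/8 ≈ 2.625.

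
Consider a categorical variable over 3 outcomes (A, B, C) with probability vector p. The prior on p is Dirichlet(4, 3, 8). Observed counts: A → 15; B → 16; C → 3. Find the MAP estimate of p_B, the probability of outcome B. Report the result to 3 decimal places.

The posterior is Dirichlet(αᵢ + nᵢ) = Dirichlet(19, 19, 11).
For a Dirichlet(a₁,…,a_K) with all aᵢ > 1, the mode has j-th component (aⱼ − 1)/(Σaᵢ − K).
Here Σaᵢ = 49 and K = 3, so p_B = (19 − 1)/(49 − 3) = 18/46 ≈ 0.391.

MAP estimate of p_B = 0.391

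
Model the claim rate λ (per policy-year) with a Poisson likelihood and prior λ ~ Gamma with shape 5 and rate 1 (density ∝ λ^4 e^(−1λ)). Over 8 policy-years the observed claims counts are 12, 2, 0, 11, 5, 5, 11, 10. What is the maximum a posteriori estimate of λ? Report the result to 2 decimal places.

λ̂_MAP = 6.67

Σxᵢ = 12+2+0+11+5+5+11+10 = 56, with n = 8.
Posterior ∝ λ^4e^(−1λ) · λ^56e^(−8λ) = λ^60e^(−9λ), i.e. Gamma(shape=61, rate=9).
The mode of a Gamma(a, b) with a ≥ 1 (shape–rate) is (a−1)/b = 60/9 ≈ 6.67.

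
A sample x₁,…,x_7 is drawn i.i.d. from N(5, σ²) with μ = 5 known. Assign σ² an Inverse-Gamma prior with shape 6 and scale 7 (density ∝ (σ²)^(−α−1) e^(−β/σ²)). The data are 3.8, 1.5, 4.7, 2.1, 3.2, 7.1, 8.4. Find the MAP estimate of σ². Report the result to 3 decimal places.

Sum of squared deviations about the known mean: SS = (3.8−5)² + (1.5−5)² + (4.7−5)² + (2.1−5)² + (3.2−5)² + (7.1−5)² + (8.4−5)² = 41.4.
The Normal likelihood contributes (σ²)^(−n/2) exp(−SS/(2σ²)), so the posterior is Inverse-Gamma(α + n/2, β + SS/2) = Inverse-Gamma(9.5, 27.7).
The mode of Inverse-Gamma(a, b) is b/(a+1) = 27.7/10.5 ≈ 2.638.

σ̂²_MAP = 2.638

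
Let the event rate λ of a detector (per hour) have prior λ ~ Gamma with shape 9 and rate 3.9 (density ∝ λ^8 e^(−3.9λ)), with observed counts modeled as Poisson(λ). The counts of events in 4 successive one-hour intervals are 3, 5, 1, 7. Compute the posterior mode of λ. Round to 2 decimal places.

Σxᵢ = 3+5+1+7 = 16, with n = 4.
Posterior ∝ λ^8e^(−3.9λ) · λ^16e^(−4λ) = λ^24e^(−7.9λ), i.e. Gamma(shape=25, rate=7.9).
The mode of a Gamma(a, b) with a ≥ 1 (shape–rate) is (a−1)/b = 24/7.9 ≈ 3.04.

λ̂_MAP = 3.04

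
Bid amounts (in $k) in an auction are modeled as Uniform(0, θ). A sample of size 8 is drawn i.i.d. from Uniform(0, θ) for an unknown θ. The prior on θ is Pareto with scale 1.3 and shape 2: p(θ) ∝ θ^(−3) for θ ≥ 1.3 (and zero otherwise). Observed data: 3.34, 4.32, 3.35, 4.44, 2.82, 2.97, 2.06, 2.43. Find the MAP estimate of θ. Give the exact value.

θ̂_MAP = 4.44

The Uniform(0, θ) likelihood is θ^(−n) for θ ≥ max(xᵢ), zero otherwise. Here max(xᵢ) = 4.44.
Posterior ∝ θ^(−3) · θ^(−8) = θ^(−11) on θ ≥ max(1.3, 4.44) = 4.44.
This density is strictly decreasing in θ, so the posterior mode lies at the lower boundary of the support.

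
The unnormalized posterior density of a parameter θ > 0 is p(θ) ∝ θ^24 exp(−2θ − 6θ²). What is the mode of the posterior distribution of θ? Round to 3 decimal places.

ℓ'(θ) = 24/θ − 2 − 12θ. Setting this to zero and multiplying by θ: 12θ² + 2θ − 24 = 0.
θ = (−2 + √(2² + 4·12·24)) / (2·12) = (−2 + √1156) / 24 = (−2 + 34)/24 = 4/3.
ℓ''(θ) = −24/θ² − 12 < 0, confirming a maximum.

θ̂_MAP = 1.333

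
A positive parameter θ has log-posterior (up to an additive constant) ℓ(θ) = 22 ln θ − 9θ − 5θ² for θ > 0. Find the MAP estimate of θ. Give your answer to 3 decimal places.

ℓ'(θ) = 22/θ − 9 − 10θ. Setting this to zero and multiplying by θ: 10θ² + 9θ − 22 = 0.
θ = (−9 + √(9² + 4·10·22)) / (2·10) = (−9 + √961) / 20 = (−9 + 31)/20 = 11/10.
ℓ''(θ) = −22/θ² − 10 < 0, confirming a maximum.

θ̂_MAP = 1.100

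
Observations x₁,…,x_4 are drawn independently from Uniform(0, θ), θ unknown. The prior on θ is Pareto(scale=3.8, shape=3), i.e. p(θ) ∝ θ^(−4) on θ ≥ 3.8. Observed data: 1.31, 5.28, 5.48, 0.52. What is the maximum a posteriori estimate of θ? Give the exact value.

The Uniform(0, θ) likelihood is θ^(−n) for θ ≥ max(xᵢ), zero otherwise. Here max(xᵢ) = 5.48.
Posterior ∝ θ^(−4) · θ^(−4) = θ^(−8) on θ ≥ max(3.8, 5.48) = 5.48.
This density is strictly decreasing in θ, so the posterior mode lies at the lower boundary of the support.

θ̂_MAP = 5.48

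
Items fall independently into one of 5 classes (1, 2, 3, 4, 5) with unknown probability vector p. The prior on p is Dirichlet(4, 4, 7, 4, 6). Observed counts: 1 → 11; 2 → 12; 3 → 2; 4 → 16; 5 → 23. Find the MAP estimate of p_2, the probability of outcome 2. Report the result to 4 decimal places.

MAP estimate: 0.1786

The posterior is Dirichlet(αᵢ + nᵢ) = Dirichlet(15, 16, 9, 20, 29).
For a Dirichlet(a₁,…,a_K) with all aᵢ > 1, the mode has j-th component (aⱼ − 1)/(Σaᵢ − K).
Here Σaᵢ = 89 and K = 5, so p_2 = (16 − 1)/(89 − 5) = 15/84 ≈ 0.1786.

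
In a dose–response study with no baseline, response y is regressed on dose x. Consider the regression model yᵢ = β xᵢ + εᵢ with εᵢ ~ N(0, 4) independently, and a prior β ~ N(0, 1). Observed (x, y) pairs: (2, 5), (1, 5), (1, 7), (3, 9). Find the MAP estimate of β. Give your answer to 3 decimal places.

β̂_MAP = 2.579

log p(β | y) = −Σ(yᵢ − βxᵢ)²/(2·4) − β²/(2·1) + const.
Setting the derivative to zero: Σxᵢ(yᵢ − βxᵢ)/4 − β/1 = 0, so β = Σxᵢyᵢ / (Σxᵢ² + σ²/τ²).
Σxᵢyᵢ = 2·5 + 1·5 + 1·7 + 3·9 = 49; Σxᵢ² = 15; σ²/τ² = 4.
β̂_MAP = 49 / (15 + 4) = 49/19 ≈ 2.579.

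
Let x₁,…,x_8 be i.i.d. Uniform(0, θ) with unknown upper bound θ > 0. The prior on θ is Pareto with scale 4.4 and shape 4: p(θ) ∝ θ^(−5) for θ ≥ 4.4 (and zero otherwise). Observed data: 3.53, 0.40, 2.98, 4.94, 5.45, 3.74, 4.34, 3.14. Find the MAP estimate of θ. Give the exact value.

The Uniform(0, θ) likelihood is θ^(−n) for θ ≥ max(xᵢ), zero otherwise. Here max(xᵢ) = 5.45.
Posterior ∝ θ^(−5) · θ^(−8) = θ^(−13) on θ ≥ max(4.4, 5.45) = 5.45.
This density is strictly decreasing in θ, so the posterior mode lies at the lower boundary of the support.

θ̂_MAP = 5.45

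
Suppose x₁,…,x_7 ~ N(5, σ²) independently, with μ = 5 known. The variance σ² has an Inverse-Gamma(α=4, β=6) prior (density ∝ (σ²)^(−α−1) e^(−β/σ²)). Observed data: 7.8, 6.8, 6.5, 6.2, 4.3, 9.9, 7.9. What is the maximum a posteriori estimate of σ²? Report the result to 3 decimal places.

σ̂²_MAP = 3.511

Sum of squared deviations about the known mean: SS = (7.8−5)² + (6.8−5)² + (6.5−5)² + (6.2−5)² + (4.3−5)² + (9.9−5)² + (7.9−5)² = 47.68.
The Normal likelihood contributes (σ²)^(−n/2) exp(−SS/(2σ²)), so the posterior is Inverse-Gamma(α + n/2, β + SS/2) = Inverse-Gamma(7.5, 29.84).
The mode of Inverse-Gamma(a, b) is b/(a+1) = 29.84/8.5 ≈ 3.511.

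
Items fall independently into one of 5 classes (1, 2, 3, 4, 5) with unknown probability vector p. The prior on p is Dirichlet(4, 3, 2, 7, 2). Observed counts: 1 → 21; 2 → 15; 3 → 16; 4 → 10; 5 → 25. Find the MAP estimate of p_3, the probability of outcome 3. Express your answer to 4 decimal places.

The posterior is Dirichlet(αᵢ + nᵢ) = Dirichlet(25, 18, 18, 17, 27).
For a Dirichlet(a₁,…,a_K) with all aᵢ > 1, the mode has j-th component (aⱼ − 1)/(Σaᵢ − K).
Here Σaᵢ = 105 and K = 5, so p_3 = (18 − 1)/(105 − 5) = 17/100 ≈ 0.1700.

MAP estimate: 0.1700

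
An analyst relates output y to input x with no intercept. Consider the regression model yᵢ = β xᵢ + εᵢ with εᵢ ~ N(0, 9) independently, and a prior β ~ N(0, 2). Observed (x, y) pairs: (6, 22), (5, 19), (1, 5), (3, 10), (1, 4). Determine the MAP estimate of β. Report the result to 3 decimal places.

log p(β | y) = −Σ(yᵢ − βxᵢ)²/(2·9) − β²/(2·2) + const.
Setting the derivative to zero: Σxᵢ(yᵢ − βxᵢ)/9 − β/2 = 0, so β = Σxᵢyᵢ / (Σxᵢ² + σ²/τ²).
Σxᵢyᵢ = 6·22 + 5·19 + 1·5 + 3·10 + 1·4 = 266; Σxᵢ² = 72; σ²/τ² = 4.5.
β̂_MAP = 266 / (72 + 4.5) = 266/76.5 ≈ 3.477.

β̂_MAP = 3.477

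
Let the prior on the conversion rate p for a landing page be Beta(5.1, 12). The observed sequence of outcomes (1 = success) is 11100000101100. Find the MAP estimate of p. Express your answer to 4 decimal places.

Prior: Beta(5.1, 12).
Data: 6 successes in 14 trials (from the sequence). The binomial likelihood contributes p^6(1−p)^8, so the posterior is Beta(5.1+6, 12+8) = Beta(11.1, 20).
For Beta(a, b) with a, b > 1 the mode is (a−1)/(a+b−2) = 10.1/29.1 ≈ 0.3471.

p̂_MAP = 0.3471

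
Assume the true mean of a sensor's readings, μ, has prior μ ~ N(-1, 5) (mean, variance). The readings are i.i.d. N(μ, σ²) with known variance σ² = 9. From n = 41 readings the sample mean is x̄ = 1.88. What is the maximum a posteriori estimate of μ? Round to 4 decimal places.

n = 41, x̄ = 1.88.
For a Normal prior and Normal likelihood with known variance, the posterior is Normal; its mode equals its mean, the precision-weighted average.
Prior precision 1/σ₀² = 1/5 = 0.2; data precision n/σ² = 41/9.
μ̂ = (0.2·(-1) + (41/9)·1.88) / (0.2 + 41/9) = (1882/225)/(214/45) = 941/535 ≈ 1.7589.

μ̂_MAP = 1.7589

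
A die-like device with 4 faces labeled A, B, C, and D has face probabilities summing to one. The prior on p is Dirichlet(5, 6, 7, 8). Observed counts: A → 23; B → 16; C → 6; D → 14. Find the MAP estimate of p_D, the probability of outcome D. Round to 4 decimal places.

MAP estimate of p_D = 0.2593

The posterior is Dirichlet(αᵢ + nᵢ) = Dirichlet(28, 22, 13, 22).
For a Dirichlet(a₁,…,a_K) with all aᵢ > 1, the mode has j-th component (aⱼ − 1)/(Σaᵢ − K).
Here Σaᵢ = 85 and K = 4, so p_D = (22 − 1)/(85 − 4) = 21/81 ≈ 0.2593.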